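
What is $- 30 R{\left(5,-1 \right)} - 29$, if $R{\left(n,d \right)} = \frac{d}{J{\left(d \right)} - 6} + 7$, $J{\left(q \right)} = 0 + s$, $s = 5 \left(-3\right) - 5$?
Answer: $- \frac{3122}{13} \approx -240.15$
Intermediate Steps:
$s = -20$ ($s = -15 - 5 = -20$)
$J{\left(q \right)} = -20$ ($J{\left(q \right)} = 0 - 20 = -20$)
$R{\left(n,d \right)} = 7 - \frac{d}{26}$ ($R{\left(n,d \right)} = \frac{d}{-20 - 6} + 7 = \frac{d}{-26} + 7 = - \frac{d}{26} + 7 = 7 - \frac{d}{26}$)
$- 30 R{\left(5,-1 \right)} - 29 = - 30 \left(7 - - \frac{1}{26}\right) - 29 = - 30 \left(7 + \frac{1}{26}\right) - 29 = \left(-30\right) \frac{183}{26} - 29 = - \frac{2745}{13} - 29 = - \frac{3122}{13}$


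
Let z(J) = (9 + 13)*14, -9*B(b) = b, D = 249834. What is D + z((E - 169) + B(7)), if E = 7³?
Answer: 250142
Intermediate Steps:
B(b) = -b/9
E = 343
z(J) = 308 (z(J) = 22*14 = 308)
D + z((E - 169) + B(7)) = 249834 + 308 = 250142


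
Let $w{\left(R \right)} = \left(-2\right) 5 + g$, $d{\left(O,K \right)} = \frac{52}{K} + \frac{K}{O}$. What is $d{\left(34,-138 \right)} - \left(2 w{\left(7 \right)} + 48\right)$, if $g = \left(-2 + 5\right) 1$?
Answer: $- \frac{45085}{1173} \approx -38.436$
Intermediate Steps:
$g = 3$ ($g = 3 \cdot 1 = 3$)
$w{\left(R \right)} = -7$ ($w{\left(R \right)} = \left(-2\right) 5 + 3 = -10 + 3 = -7$)
$d{\left(34,-138 \right)} - \left(2 w{\left(7 \right)} + 48\right) = \left(\frac{52}{-138} - \frac{138}{34}\right) - \left(2 \left(-7\right) + 48\right) = \left(52 \left(- \frac{1}{138}\right) - \frac{69}{17}\right) - \left(-14 + 48\right) = \left(- \frac{26}{69} - \frac{69}{17}\right) - 34 = - \frac{5203}{1173} - 34 = - \frac{45085}{1173}$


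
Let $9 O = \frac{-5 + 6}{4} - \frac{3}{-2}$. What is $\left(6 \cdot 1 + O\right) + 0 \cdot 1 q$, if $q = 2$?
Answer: $\frac{223}{36} \approx 6.1944$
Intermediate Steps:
$O = \frac{7}{36}$ ($O = \frac{\frac{-5 + 6}{4} - \frac{3}{-2}}{9} = \frac{1 \cdot \frac{1}{4} - - \frac{3}{2}}{9} = \frac{\frac{1}{4} + \frac{3}{2}}{9} = \frac{1}{9} \cdot \frac{7}{4} = \frac{7}{36} \approx 0.19444$)
$\left(6 \cdot 1 + O\right) + 0 \cdot 1 q = \left(6 \cdot 1 + \frac{7}{36}\right) + 0 \cdot 1 \cdot 2 = \left(6 + \frac{7}{36}\right) + 0 \cdot 2 = \frac{223}{36} + 0 = \frac{223}{36}$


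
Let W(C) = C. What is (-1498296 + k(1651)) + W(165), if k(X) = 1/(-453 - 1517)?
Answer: -2951318071/1970 ≈ -1.4981e+6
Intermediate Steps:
k(X) = -1/1970 (k(X) = 1/(-1970) = -1/1970)
(-1498296 + k(1651)) + W(165) = (-1498296 - 1/1970) + 165 = -2951643121/1970 + 165 = -2951318071/1970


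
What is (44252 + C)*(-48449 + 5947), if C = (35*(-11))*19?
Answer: -1569896374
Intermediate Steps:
C = -7315 (C = -385*19 = -7315)
(44252 + C)*(-48449 + 5947) = (44252 - 7315)*(-48449 + 5947) = 36937*(-42502) = -1569896374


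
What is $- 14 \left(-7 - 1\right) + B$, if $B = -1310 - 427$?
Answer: $-1625$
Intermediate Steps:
$B = -1737$ ($B = -1310 - 427 = -1737$)
$- 14 \left(-7 - 1\right) + B = - 14 \left(-7 - 1\right) - 1737 = \left(-14\right) \left(-8\right) - 1737 = 112 - 1737 = -1625$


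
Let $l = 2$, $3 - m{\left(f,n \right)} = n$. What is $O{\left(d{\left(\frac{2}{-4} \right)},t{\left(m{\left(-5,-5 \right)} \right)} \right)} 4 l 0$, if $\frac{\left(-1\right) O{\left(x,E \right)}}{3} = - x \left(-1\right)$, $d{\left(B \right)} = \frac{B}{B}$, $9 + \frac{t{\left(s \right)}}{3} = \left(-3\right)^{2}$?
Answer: $0$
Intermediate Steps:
$m{\left(f,n \right)} = 3 - n$
$t{\left(s \right)} = 0$ ($t{\left(s \right)} = -27 + 3 \left(-3\right)^{2} = -27 + 3 \cdot 9 = -27 + 27 = 0$)
$d{\left(B \right)} = 1$
$O{\left(x,E \right)} = - 3 x$ ($O{\left(x,E \right)} = - 3 - x \left(-1\right) = - 3 x$)
$O{\left(d{\left(\frac{2}{-4} \right)},t{\left(m{\left(-5,-5 \right)} \right)} \right)} 4 l 0 = \left(-3\right) 1 \cdot 4 \cdot 2 \cdot 0 = \left(-3\right) 4 \cdot 2 \cdot 0 = \left(-12\right) 2 \cdot 0 = \left(-24\right) 0 = 0$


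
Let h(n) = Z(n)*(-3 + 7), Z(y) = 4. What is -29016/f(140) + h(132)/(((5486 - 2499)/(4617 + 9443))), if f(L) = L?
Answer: -13794098/104545 ≈ -131.94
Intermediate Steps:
h(n) = 16 (h(n) = 4*(-3 + 7) = 4*4 = 16)
-29016/f(140) + h(132)/(((5486 - 2499)/(4617 + 9443))) = -29016/140 + 16/(((5486 - 2499)/(4617 + 9443))) = -29016*1/140 + 16/((2987/14060)) = -7254/35 + 16/((2987*(1/14060))) = -7254/35 + 16/(2987/14060) = -7254/35 + 16*(14060/2987) = -7254/35 + 224960/2987 = -13794098/104545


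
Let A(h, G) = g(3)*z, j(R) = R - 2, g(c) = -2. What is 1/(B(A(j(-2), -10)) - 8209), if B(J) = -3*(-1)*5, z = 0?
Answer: -1/8194 ≈ -0.00012204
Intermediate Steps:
j(R) = -2 + R
A(h, G) = 0 (A(h, G) = -2*0 = 0)
B(J) = 15 (B(J) = 3*5 = 15)
1/(B(A(j(-2), -10)) - 8209) = 1/(15 - 8209) = 1/(-8194) = -1/8194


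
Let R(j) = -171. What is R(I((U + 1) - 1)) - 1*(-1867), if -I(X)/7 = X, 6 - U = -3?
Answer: 1696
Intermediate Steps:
U = 9 (U = 6 - 1*(-3) = 6 + 3 = 9)
I(X) = -7*X
R(I((U + 1) - 1)) - 1*(-1867) = -171 - 1*(-1867) = -171 + 1867 = 1696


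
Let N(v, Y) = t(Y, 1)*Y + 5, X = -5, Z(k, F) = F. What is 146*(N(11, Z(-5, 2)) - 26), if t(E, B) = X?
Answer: -4526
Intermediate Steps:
t(E, B) = -5
N(v, Y) = 5 - 5*Y (N(v, Y) = -5*Y + 5 = 5 - 5*Y)
146*(N(11, Z(-5, 2)) - 26) = 146*((5 - 5*2) - 26) = 146*((5 - 10) - 26) = 146*(-5 - 26) = 146*(-31) = -4526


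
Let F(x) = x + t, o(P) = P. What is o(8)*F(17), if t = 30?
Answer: 376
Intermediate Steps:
F(x) = 30 + x (F(x) = x + 30 = 30 + x)
o(8)*F(17) = 8*(30 + 17) = 8*47 = 376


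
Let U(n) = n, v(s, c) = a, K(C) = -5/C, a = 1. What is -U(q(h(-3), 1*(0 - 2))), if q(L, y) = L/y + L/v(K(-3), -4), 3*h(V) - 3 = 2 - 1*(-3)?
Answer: -4/3 ≈ -1.3333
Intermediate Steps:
v(s, c) = 1
h(V) = 8/3 (h(V) = 1 + (2 - 1*(-3))/3 = 1 + (2 + 3)/3 = 1 + (⅓)*5 = 1 + 5/3 = 8/3)
q(L, y) = L + L/y (q(L, y) = L/y + L/1 = L/y + L*1 = L/y + L = L + L/y)
-U(q(h(-3), 1*(0 - 2))) = -(8/3 + 8/(3*((1*(0 - 2))))) = -(8/3 + 8/(3*((1*(-2))))) = -(8/3 + (8/3)/(-2)) = -(8/3 + (8/3)*(-½)) = -(8/3 - 4/3) = -1*4/3 = -4/3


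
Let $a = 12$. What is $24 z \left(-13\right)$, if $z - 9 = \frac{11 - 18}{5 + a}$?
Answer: $- \frac{45552}{17} \approx -2679.5$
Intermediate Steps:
$z = \frac{146}{17}$ ($z = 9 + \frac{11 - 18}{5 + 12} = 9 - \frac{7}{17} = \frac{146}{17} \approx 8.5882$)
$24 z \left(-13\right) = 24 \cdot \frac{146}{17} \left(-13\right) = \frac{3504}{17} \left(-13\right) = - \frac{45552}{17}$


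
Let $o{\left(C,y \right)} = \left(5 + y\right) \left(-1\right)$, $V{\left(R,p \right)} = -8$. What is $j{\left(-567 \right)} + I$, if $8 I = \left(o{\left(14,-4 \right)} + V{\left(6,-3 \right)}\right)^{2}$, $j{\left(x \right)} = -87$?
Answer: $- \frac{615}{8} \approx -76.875$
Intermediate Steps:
$o{\left(C,y \right)} = -5 - y$
$I = \frac{81}{8}$ ($I = \frac{\left(\left(-5 - -4\right) - 8\right)^{2}}{8} = \frac{\left(\left(-5 + 4\right) - 8\right)^{2}}{8} = \frac{\left(-1 - 8\right)^{2}}{8} = \frac{\left(-9\right)^{2}}{8} = \frac{1}{8} \cdot 81 = \frac{81}{8} \approx 10.125$)
$j{\left(-567 \right)} + I = -87 + \frac{81}{8} = - \frac{615}{8}$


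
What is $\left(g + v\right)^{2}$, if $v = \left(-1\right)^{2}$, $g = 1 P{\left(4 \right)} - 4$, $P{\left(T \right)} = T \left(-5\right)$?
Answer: $529$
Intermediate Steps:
$P{\left(T \right)} = - 5 T$
$g = -24$ ($g = 1 \left(\left(-5\right) 4\right) - 4 = 1 \left(-20\right) - 4 = -20 - 4 = -24$)
$v = 1$
$\left(g + v\right)^{2} = \left(-24 + 1\right)^{2} = \left(-23\right)^{2} = 529$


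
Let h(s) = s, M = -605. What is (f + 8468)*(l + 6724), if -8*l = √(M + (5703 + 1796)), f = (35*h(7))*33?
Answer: 111302372 - 49659*√766/8 ≈ 1.1113e+8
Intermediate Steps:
f = 8085 (f = (35*7)*33 = 245*33 = 8085)
l = -3*√766/8 (l = -√(-605 + (5703 + 1796))/8 = -√(-605 + 7499)/8 = -3*√766/8 ≈ -10.379)
(f + 8468)*(l + 6724) = (8085 + 8468)*(-3*√766/8 + 6724) = 16553*(6724 - 3*√766/8) = 111302372 - 49659*√766/8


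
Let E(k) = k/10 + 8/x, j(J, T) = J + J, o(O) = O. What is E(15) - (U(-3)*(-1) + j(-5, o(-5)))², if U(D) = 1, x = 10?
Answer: -1187/10 ≈ -118.70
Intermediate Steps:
j(J, T) = 2*J
E(k) = ⅘ + k/10 (E(k) = k/10 + 8/10 = k*(⅒) + 8*(⅒) = k/10 + ⅘ = ⅘ + k/10)
E(15) - (U(-3)*(-1) + j(-5, o(-5)))² = (⅘ + (⅒)*15) - (1*(-1) + 2*(-5))² = (⅘ + 3/2) - (-1 - 10)² = 23/10 - 1*(-11)² = 23/10 - 1*121 = 23/10 - 121 = -1187/10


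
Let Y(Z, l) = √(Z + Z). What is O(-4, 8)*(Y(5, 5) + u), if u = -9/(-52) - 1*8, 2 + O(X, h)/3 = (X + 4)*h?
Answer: 1221/26 - 6*√10 ≈ 27.988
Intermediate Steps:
Y(Z, l) = √2*√Z (Y(Z, l) = √(2*Z) = √2*√Z)
O(X, h) = -6 + 3*h*(4 + X) (O(X, h) = -6 + 3*((X + 4)*h) = -6 + 3*((4 + X)*h) = -6 + 3*(h*(4 + X)) = -6 + 3*h*(4 + X))
u = -407/52 (u = -9*(-1/52) - 8 = 9/52 - 8 = -407/52 ≈ -7.8269)
O(-4, 8)*(Y(5, 5) + u) = (-6 + 12*8 + 3*(-4)*8)*(√2*√5 - 407/52) = (-6 + 96 - 96)*(√10 - 407/52) = -6*(-407/52 + √10) = 1221/26 - 6*√10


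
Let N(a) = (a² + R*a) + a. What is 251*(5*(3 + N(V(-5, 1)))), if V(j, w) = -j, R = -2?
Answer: 28865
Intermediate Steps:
N(a) = a² - a (N(a) = (a² - 2*a) + a = a² - a)
251*(5*(3 + N(V(-5, 1)))) = 251*(5*(3 + (-1*(-5))*(-1 - 1*(-5)))) = 251*(5*(3 + 5*(-1 + 5))) = 251*(5*(3 + 5*4)) = 251*(5*(3 + 20)) = 251*(5*23) = 251*115 = 28865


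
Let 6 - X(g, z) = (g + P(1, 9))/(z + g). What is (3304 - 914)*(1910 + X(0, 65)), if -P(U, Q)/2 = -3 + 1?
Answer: 59528208/13 ≈ 4.5791e+6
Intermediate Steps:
P(U, Q) = 4 (P(U, Q) = -2*(-3 + 1) = -2*(-2) = 4)
X(g, z) = 6 - (4 + g)/(g + z) (X(g, z) = 6 - (g + 4)/(z + g) = 6 - (4 + g)/(g + z))
(3304 - 914)*(1910 + X(0, 65)) = (3304 - 914)*(1910 + (-4 + 5*0 + 6*65)/(0 + 65)) = 2390*(1910 + (-4 + 0 + 390)/65) = 2390*(1910 + (1/65)*386) = 2390*(1910 + 386/65) = 2390*(124536/65) = 59528208/13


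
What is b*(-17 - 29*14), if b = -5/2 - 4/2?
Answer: 3807/2 ≈ 1903.5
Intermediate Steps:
b = -9/2 (b = -5*1/2 - 4*1/2 = -5/2 - 2 = -9/2 ≈ -4.5000)
b*(-17 - 29*14) = -9*(-17 - 29*14)/2 = -9*(-17 - 406)/2 = -9/2*(-423) = 3807/2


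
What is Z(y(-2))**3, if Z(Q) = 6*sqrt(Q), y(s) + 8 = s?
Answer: -2160*I*sqrt(10) ≈ -6830.5*I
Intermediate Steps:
y(s) = -8 + s
Z(y(-2))**3 = (6*sqrt(-8 - 2))**3 = (6*sqrt(-10))**3 = (6*(I*sqrt(10)))**3 = (6*I*sqrt(10))**3 = -2160*I*sqrt(10)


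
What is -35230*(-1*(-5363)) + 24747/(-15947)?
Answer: -3013002124777/15947 ≈ -1.8894e+8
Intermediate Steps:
-35230*(-1*(-5363)) + 24747/(-15947) = -35230/(1/5363) + 24747*(-1/15947) = -35230/1/5363 - 24747/15947 = -35230*5363 - 24747/15947 = -188938490 - 24747/15947 = -3013002124777/15947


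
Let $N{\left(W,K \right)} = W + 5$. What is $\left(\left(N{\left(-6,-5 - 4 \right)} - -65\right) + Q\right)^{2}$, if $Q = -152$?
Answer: $7744$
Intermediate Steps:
$N{\left(W,K \right)} = 5 + W$
$\left(\left(N{\left(-6,-5 - 4 \right)} - -65\right) + Q\right)^{2} = \left(\left(\left(5 - 6\right) - -65\right) - 152\right)^{2} = \left(\left(-1 + 65\right) - 152\right)^{2} = \left(64 - 152\right)^{2} = \left(-88\right)^{2} = 7744$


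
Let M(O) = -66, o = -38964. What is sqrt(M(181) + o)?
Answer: I*sqrt(39030) ≈ 197.56*I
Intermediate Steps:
sqrt(M(181) + o) = sqrt(-66 - 38964) = sqrt(-39030) = I*sqrt(39030)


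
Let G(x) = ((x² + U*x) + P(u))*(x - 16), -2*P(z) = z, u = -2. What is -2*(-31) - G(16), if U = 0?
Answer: 62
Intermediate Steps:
P(z) = -z/2
G(x) = (1 + x²)*(-16 + x) (G(x) = ((x² + 0*x) - ½*(-2))*(x - 16) = ((x² + 0) + 1)*(-16 + x) = (x² + 1)*(-16 + x) = (1 + x²)*(-16 + x))
-2*(-31) - G(16) = -2*(-31) - (-16 + 16 + 16³ - 16*16²) = 62 - (-16 + 16 + 4096 - 16*256) = 62 - (-16 + 16 + 4096 - 4096) = 62 - 1*0 = 62 + 0 = 62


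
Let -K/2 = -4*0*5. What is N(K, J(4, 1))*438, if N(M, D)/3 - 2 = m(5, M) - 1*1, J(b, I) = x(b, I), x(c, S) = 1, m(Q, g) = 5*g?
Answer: 1314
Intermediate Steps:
K = 0 (K = -2*(-4*0)*5 = -0*5 = -2*0 = 0)
J(b, I) = 1
N(M, D) = 3 + 15*M (N(M, D) = 6 + 3*(5*M - 1*1) = 6 + 3*(5*M - 1) = 6 + 3*(-1 + 5*M) = 6 + (-3 + 15*M) = 3 + 15*M)
N(K, J(4, 1))*438 = (3 + 15*0)*438 = (3 + 0)*438 = 3*438 = 1314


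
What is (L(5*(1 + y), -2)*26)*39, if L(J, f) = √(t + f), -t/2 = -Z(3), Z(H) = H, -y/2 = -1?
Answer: 2028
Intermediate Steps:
y = 2 (y = -2*(-1) = 2)
t = 6 (t = -(-2)*3 = -2*(-3) = 6)
L(J, f) = √(6 + f)
(L(5*(1 + y), -2)*26)*39 = (√(6 - 2)*26)*39 = (√4*26)*39 = (2*26)*39 = 52*39 = 2028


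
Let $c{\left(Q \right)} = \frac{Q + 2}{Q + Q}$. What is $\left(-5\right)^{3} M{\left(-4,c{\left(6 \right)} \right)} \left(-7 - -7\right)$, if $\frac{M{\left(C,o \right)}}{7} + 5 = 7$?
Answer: $0$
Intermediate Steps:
$c{\left(Q \right)} = \frac{2 + Q}{2 Q}$
$M{\left(C,o \right)} = 14$ ($M{\left(C,o \right)} = -35 + 7 \cdot 7 = -35 + 49 = 14$)
$\left(-5\right)^{3} M{\left(-4,c{\left(6 \right)} \right)} \left(-7 - -7\right) = \left(-5\right)^{3} \cdot 14 \left(-7 - -7\right) = \left(-125\right) 14 \left(-7 + 7\right) = \left(-1750\right) 0 = 0$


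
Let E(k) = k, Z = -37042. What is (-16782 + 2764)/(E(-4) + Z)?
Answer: 7009/18523 ≈ 0.37839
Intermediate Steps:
(-16782 + 2764)/(E(-4) + Z) = (-16782 + 2764)/(-4 - 37042) = -14018/(-37046) = -14018*(-1/37046) = 7009/18523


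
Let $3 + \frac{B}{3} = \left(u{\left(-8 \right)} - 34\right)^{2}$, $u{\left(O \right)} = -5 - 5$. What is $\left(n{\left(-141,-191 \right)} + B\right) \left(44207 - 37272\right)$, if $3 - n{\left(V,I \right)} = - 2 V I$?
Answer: $413769840$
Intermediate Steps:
$u{\left(O \right)} = -10$
$n{\left(V,I \right)} = 3 + 2 I V$ ($n{\left(V,I \right)} = 3 - - 2 V I = 3 - - 2 I V = 3 + 2 I V$)
$B = 5799$ ($B = -9 + 3 \left(-10 - 34\right)^{2} = -9 + 3 \left(-44\right)^{2} = -9 + 3 \cdot 1936 = -9 + 5808 = 5799$)
$\left(n{\left(-141,-191 \right)} + B\right) \left(44207 - 37272\right) = \left(\left(3 + 2 \left(-191\right) \left(-141\right)\right) + 5799\right) \left(44207 - 37272\right) = \left(\left(3 + 53862\right) + 5799\right) \left(44207 - 37272\right) = \left(53865 + 5799\right) \left(44207 - 37272\right) = 59664 \cdot 6935 = 413769840$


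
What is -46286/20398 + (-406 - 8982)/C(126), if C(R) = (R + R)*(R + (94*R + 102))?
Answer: -2517860243/1108100952 ≈ -2.2722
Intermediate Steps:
C(R) = 2*R*(102 + 95*R) (C(R) = (2*R)*(R + (102 + 94*R)) = (2*R)*(102 + 95*R) = 2*R*(102 + 95*R))
-46286/20398 + (-406 - 8982)/C(126) = -46286/20398 + (-406 - 8982)/((2*126*(102 + 95*126))) = -46286*1/20398 - 9388*1/(252*(102 + 11970)) = -23143/10199 - 9388/(2*126*12072) = -23143/10199 - 9388/3042144 = -23143/10199 - 9388*1/3042144 = -23143/10199 - 2347/760536 = -2517860243/1108100952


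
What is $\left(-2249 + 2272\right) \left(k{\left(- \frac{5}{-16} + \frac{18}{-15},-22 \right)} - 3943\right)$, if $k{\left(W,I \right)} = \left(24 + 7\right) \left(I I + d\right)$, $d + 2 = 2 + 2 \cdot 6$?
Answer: $262959$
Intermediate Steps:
$d = 12$ ($d = -2 + \left(2 + 2 \cdot 6\right) = -2 + \left(2 + 12\right) = -2 + 14 = 12$)
$k{\left(W,I \right)} = 372 + 31 I^{2}$ ($k{\left(W,I \right)} = \left(24 + 7\right) \left(I I + 12\right) = 31 \left(I^{2} + 12\right) = 31 \left(12 + I^{2}\right) = 372 + 31 I^{2}$)
$\left(-2249 + 2272\right) \left(k{\left(- \frac{5}{-16} + \frac{18}{-15},-22 \right)} - 3943\right) = \left(-2249 + 2272\right) \left(\left(372 + 31 \left(-22\right)^{2}\right) - 3943\right) = 23 \left(\left(372 + 31 \cdot 484\right) - 3943\right) = 23 \left(\left(372 + 15004\right) - 3943\right) = 23 \left(15376 - 3943\right) = 23 \cdot 11433 = 262959$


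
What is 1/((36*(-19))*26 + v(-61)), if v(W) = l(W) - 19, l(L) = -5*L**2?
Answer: -1/36408 ≈ -2.7466e-5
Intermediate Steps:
v(W) = -19 - 5*W**2 (v(W) = -5*W**2 - 19 = -19 - 5*W**2)
1/((36*(-19))*26 + v(-61)) = 1/((36*(-19))*26 + (-19 - 5*(-61)**2)) = 1/(-684*26 + (-19 - 5*3721)) = 1/(-17784 + (-19 - 18605)) = 1/(-17784 - 18624) = 1/(-36408) = -1/36408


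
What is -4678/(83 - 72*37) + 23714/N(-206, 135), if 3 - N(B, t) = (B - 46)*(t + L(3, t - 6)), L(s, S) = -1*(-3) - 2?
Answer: 221544284/88463775 ≈ 2.5043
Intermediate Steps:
L(s, S) = 1 (L(s, S) = 3 - 2 = 1)
N(B, t) = 3 - (1 + t)*(-46 + B) (N(B, t) = 3 - (B - 46)*(t + 1) = 3 - (-46 + B)*(1 + t) = 3 - (1 + t)*(-46 + B))
-4678/(83 - 72*37) + 23714/N(-206, 135) = -4678/(83 - 72*37) + 23714/(49 - 1*(-206) + 46*135 - 1*(-206)*135) = -4678/(83 - 2664) + 23714/(49 + 206 + 6210 + 27810) = -4678/(-2581) + 23714/34275 = -4678*(-1/2581) + 23714*(1/34275) = 4678/2581 + 23714/34275 = 221544284/88463775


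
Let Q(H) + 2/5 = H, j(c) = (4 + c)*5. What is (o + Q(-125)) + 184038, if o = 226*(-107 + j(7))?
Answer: 860803/5 ≈ 1.7216e+5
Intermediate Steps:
j(c) = 20 + 5*c
o = -11752 (o = 226*(-107 + (20 + 5*7)) = 226*(-107 + (20 + 35)) = 226*(-107 + 55) = 226*(-52) = -11752)
Q(H) = -⅖ + H
(o + Q(-125)) + 184038 = (-11752 + (-⅖ - 125)) + 184038 = (-11752 - 627/5) + 184038 = -59387/5 + 184038 = 860803/5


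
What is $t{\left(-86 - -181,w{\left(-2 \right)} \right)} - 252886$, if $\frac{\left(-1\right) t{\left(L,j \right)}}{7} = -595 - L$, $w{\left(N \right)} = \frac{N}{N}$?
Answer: $-248056$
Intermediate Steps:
$w{\left(N \right)} = 1$
$t{\left(L,j \right)} = 4165 + 7 L$ ($t{\left(L,j \right)} = - 7 \left(-595 - L\right) = 4165 + 7 L$)
$t{\left(-86 - -181,w{\left(-2 \right)} \right)} - 252886 = \left(4165 + 7 \left(-86 - -181\right)\right) - 252886 = \left(4165 + 7 \left(-86 + 181\right)\right) - 252886 = \left(4165 + 7 \cdot 95\right) - 252886 = \left(4165 + 665\right) - 252886 = 4830 - 252886 = -248056$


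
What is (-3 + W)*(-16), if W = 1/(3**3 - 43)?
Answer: 49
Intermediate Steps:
W = -1/16 (W = 1/(27 - 43) = 1/(-16) = -1/16 ≈ -0.062500)
(-3 + W)*(-16) = (-3 - 1/16)*(-16) = -49/16*(-16) = 49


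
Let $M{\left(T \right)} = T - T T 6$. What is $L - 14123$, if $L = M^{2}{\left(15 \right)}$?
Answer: $1768102$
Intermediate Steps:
$M{\left(T \right)} = T - 6 T^{2}$ ($M{\left(T \right)} = T - T^{2} \cdot 6 = T - 6 T^{2}$)
$L = 1782225$ ($L = \left(15 \left(1 - 90\right)\right)^{2} = \left(15 \left(-89\right)\right)^{2} = \left(-1335\right)^{2} = 1782225$)
$L - 14123 = 1782225 - 14123 = 1768102$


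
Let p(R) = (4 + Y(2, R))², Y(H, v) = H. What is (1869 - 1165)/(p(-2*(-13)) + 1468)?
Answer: 22/47 ≈ 0.46809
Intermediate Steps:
p(R) = 36 (p(R) = (4 + 2)² = 6² = 36)
(1869 - 1165)/(p(-2*(-13)) + 1468) = (1869 - 1165)/(36 + 1468) = 704/1504 = 704*(1/1504) = 22/47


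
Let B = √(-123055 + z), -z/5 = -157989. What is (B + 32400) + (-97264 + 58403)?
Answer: -6461 + 7*√13610 ≈ -5644.4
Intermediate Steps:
z = 789945 (z = -5*(-157989) = 789945)
B = 7*√13610 (B = √(-123055 + 789945) = √666890 = 7*√13610 ≈ 816.63)
(B + 32400) + (-97264 + 58403) = (7*√13610 + 32400) + (-97264 + 58403) = (32400 + 7*√13610) - 38861 = -6461 + 7*√13610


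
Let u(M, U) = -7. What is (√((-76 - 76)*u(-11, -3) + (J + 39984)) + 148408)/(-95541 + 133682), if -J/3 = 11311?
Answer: 148408/38141 + √7115/38141 ≈ 3.8932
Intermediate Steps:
J = -33933 (J = -3*11311 = -33933)
(√((-76 - 76)*u(-11, -3) + (J + 39984)) + 148408)/(-95541 + 133682) = (√((-76 - 76)*(-7) + (-33933 + 39984)) + 148408)/(-95541 + 133682) = (√(-152*(-7) + 6051) + 148408)/38141 = (√(1064 + 6051) + 148408)*(1/38141) = (√7115 + 148408)*(1/38141) = (148408 + √7115)*(1/38141) = 148408/38141 + √7115/38141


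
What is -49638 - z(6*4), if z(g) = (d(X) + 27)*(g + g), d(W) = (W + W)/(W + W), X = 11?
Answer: -50982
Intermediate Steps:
d(W) = 1 (d(W) = (2*W)/((2*W)) = (2*W)*(1/(2*W)) = 1)
z(g) = 56*g (z(g) = (1 + 27)*(g + g) = 28*(2*g) = 56*g)
-49638 - z(6*4) = -49638 - 56*6*4 = -49638 - 56*24 = -49638 - 1*1344 = -49638 - 1344 = -50982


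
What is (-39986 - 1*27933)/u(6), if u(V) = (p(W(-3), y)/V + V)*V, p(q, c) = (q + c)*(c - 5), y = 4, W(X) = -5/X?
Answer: -203757/91 ≈ -2239.1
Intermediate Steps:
p(q, c) = (-5 + c)*(c + q) (p(q, c) = (c + q)*(-5 + c) = (-5 + c)*(c + q))
u(V) = V*(V - 17/(3*V)) (u(V) = ((4² - 5*4 - (-25)/(-3) + 4*(-5/(-3)))/V + V)*V = ((16 - 20 - (-25)*(-1)/3 + 4*(-5*(-⅓)))/V + V)*V = ((16 - 20 - 5*5/3 + 4*(5/3))/V + V)*V = ((16 - 20 - 25/3 + 20/3)/V + V)*V = (-17/(3*V) + V)*V = (V - 17/(3*V))*V = V*(V - 17/(3*V)))
(-39986 - 1*27933)/u(6) = (-39986 - 1*27933)/(-17/3 + 6²) = (-39986 - 27933)/(-17/3 + 36) = -67919/91/3 = -67919*3/91 = -203757/91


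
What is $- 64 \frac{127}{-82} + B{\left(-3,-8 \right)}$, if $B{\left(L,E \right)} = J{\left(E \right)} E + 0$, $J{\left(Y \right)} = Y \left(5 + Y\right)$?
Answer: $- \frac{3808}{41} \approx -92.878$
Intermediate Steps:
$B{\left(L,E \right)} = E^{2} \left(5 + E\right)$ ($B{\left(L,E \right)} = E \left(5 + E\right) E + 0 = E^{2} \left(5 + E\right) + 0 = E^{2} \left(5 + E\right)$)
$- 64 \frac{127}{-82} + B{\left(-3,-8 \right)} = - 64 \frac{127}{-82} + \left(-8\right)^{2} \left(5 - 8\right) = - 64 \cdot 127 \left(- \frac{1}{82}\right) + 64 \left(-3\right) = \left(-64\right) \left(- \frac{127}{82}\right) - 192 = \frac{4064}{41} - 192 = - \frac{3808}{41}$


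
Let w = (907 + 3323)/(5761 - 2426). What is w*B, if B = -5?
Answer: -4230/667 ≈ -6.3418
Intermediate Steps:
w = 846/667 (w = 4230/3335 = 4230*(1/3335) = 846/667 ≈ 1.2684)
w*B = (846/667)*(-5) = -4230/667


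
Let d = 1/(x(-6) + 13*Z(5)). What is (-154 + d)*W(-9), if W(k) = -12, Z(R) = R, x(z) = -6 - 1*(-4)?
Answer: 38804/21 ≈ 1847.8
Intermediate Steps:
x(z) = -2 (x(z) = -6 + 4 = -2)
d = 1/63 (d = 1/(-2 + 13*5) = 1/(-2 + 65) = 1/63 ≈ 0.015873)
(-154 + d)*W(-9) = (-154 + 1/63)*(-12) = -9701/63*(-12) = 38804/21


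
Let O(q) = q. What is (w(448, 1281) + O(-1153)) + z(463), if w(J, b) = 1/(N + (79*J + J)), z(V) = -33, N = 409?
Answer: -42991313/36249 ≈ -1186.0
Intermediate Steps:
w(J, b) = 1/(409 + 80*J) (w(J, b) = 1/(409 + (79*J + J)) = 1/(409 + 80*J))
(w(448, 1281) + O(-1153)) + z(463) = (1/(409 + 80*448) - 1153) - 33 = (1/(409 + 35840) - 1153) - 33 = (1/36249 - 1153) - 33 = -41795096/36249 - 33 = -42991313/36249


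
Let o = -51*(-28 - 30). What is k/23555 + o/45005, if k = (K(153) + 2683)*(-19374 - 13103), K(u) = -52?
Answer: -769094394849/212018555 ≈ -3627.5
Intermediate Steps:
o = 2958 (o = -51*(-58) = 2958)
k = -85446987 (k = (-52 + 2683)*(-19374 - 13103) = 2631*(-32477) = -85446987)
k/23555 + o/45005 = -85446987/23555 + 2958/45005 = -769094394849/212018555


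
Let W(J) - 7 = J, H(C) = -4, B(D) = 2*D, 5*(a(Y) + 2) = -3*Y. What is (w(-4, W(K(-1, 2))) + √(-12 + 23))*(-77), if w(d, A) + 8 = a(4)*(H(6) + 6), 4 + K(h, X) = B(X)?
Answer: 6468/5 - 77*√11 ≈ 1038.2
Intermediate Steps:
a(Y) = -2 - 3*Y/5 (a(Y) = -2 + (-3*Y)/5 = -2 - 3*Y/5)
K(h, X) = -4 + 2*X
W(J) = 7 + J
w(d, A) = -84/5 (w(d, A) = -8 + (-2 - ⅗*4)*(-4 + 6) = -8 + (-2 - 12/5)*2 = -8 - 22/5*2 = -8 - 44/5 = -84/5)
(w(-4, W(K(-1, 2))) + √(-12 + 23))*(-77) = (-84/5 + √(-12 + 23))*(-77) = (-84/5 + √11)*(-77) = 6468/5 - 77*√11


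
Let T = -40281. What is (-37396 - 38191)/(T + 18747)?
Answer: 75587/21534 ≈ 3.5101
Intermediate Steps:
(-37396 - 38191)/(T + 18747) = (-37396 - 38191)/(-40281 + 18747) = -75587/(-21534) = -75587*(-1/21534) = 75587/21534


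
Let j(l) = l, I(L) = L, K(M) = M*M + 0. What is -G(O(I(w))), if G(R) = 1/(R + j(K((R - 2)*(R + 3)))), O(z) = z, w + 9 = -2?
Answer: -1/10805 ≈ -9.2550e-5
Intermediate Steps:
K(M) = M**2 (K(M) = M**2 + 0 = M**2)
w = -11 (w = -9 - 2 = -11)
G(R) = 1/(R + (-2 + R)**2*(3 + R)**2) (G(R) = 1/(R + ((R - 2)*(R + 3))**2) = 1/(R + ((-2 + R)*(3 + R))**2) = 1/(R + (-2 + R)**2*(3 + R)**2))
-G(O(I(w))) = -1/(-11 + (-6 - 11 + (-11)**2)**2) = -1/(-11 + (-6 - 11 + 121)**2) = -1/(-11 + 104**2) = -1/(-11 + 10816) = -1/10805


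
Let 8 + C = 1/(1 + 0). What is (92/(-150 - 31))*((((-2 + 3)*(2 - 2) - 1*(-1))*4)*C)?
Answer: 2576/181 ≈ 14.232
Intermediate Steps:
C = -7 (C = -8 + 1/(1 + 0) = -8 + 1/1 = -8 + 1 = -7)
(92/(-150 - 31))*((((-2 + 3)*(2 - 2) - 1*(-1))*4)*C) = (92/(-150 - 31))*((((-2 + 3)*(2 - 2) - 1*(-1))*4)*(-7)) = (92/(-181))*(((1*0 + 1)*4)*(-7)) = (92*(-1/181))*(((0 + 1)*4)*(-7)) = -92*1*4*(-7)/181 = -368*(-7)/181 = -92/181*(-28) = 2576/181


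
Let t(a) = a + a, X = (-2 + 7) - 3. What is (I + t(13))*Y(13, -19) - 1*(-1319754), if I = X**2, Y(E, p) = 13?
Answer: 1320144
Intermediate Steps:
X = 2 (X = 5 - 3 = 2)
t(a) = 2*a
I = 4 (I = 2**2 = 4)
(I + t(13))*Y(13, -19) - 1*(-1319754) = (4 + 2*13)*13 - 1*(-1319754) = (4 + 26)*13 + 1319754 = 30*13 + 1319754 = 390 + 1319754 = 1320144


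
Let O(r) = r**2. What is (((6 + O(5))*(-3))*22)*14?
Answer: -28644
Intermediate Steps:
(((6 + O(5))*(-3))*22)*14 = (((6 + 5**2)*(-3))*22)*14 = (((6 + 25)*(-3))*22)*14 = ((31*(-3))*22)*14 = -93*22*14 = -2046*14 = -28644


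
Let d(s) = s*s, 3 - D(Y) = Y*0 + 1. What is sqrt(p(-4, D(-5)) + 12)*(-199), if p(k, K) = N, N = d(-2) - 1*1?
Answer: -199*sqrt(15) ≈ -770.72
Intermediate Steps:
D(Y) = 2 (D(Y) = 3 - (Y*0 + 1) = 3 - (0 + 1) = 3 - 1*1 = 3 - 1 = 2)
d(s) = s**2
N = 3 (N = (-2)**2 - 1*1 = 4 - 1 = 3)
p(k, K) = 3
sqrt(p(-4, D(-5)) + 12)*(-199) = sqrt(3 + 12)*(-199) = sqrt(15)*(-199) = -199*sqrt(15)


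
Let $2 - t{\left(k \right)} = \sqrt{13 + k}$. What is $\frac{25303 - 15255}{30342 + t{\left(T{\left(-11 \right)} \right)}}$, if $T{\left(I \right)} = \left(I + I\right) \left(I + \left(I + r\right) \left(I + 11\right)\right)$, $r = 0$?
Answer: $\frac{304896512}{920758081} + \frac{10048 \sqrt{255}}{920758081} \approx 0.33131$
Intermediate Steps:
$T{\left(I \right)} = 2 I \left(I + I \left(11 + I\right)\right)$ ($T{\left(I \right)} = \left(I + I\right) \left(I + \left(I + 0\right) \left(I + 11\right)\right) = 2 I \left(I + I \left(11 + I\right)\right)$)
$t{\left(k \right)} = 2 - \sqrt{13 + k}$
$\frac{25303 - 15255}{30342 + t{\left(T{\left(-11 \right)} \right)}} = \frac{25303 - 15255}{30342 + \left(2 - \sqrt{13 + 2 \left(-11\right)^{2} \left(12 - 11\right)}\right)} = \frac{10048}{30342 + \left(2 - \sqrt{13 + 2 \cdot 121 \cdot 1}\right)} = \frac{10048}{30342 + \left(2 - \sqrt{13 + 242}\right)} = \frac{10048}{30342 + \left(2 - \sqrt{255}\right)} = \frac{10048}{30344 - \sqrt{255}}$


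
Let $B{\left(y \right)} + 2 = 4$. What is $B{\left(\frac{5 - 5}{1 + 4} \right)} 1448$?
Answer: $2896$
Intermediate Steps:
$B{\left(y \right)} = 2$ ($B{\left(y \right)} = -2 + 4 = 2$)
$B{\left(\frac{5 - 5}{1 + 4} \right)} 1448 = 2 \cdot 1448 = 2896$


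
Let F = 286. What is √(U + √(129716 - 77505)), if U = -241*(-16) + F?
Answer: √(4142 + √52211) ≈ 66.110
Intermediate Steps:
U = 4142 (U = -241*(-16) + 286 = 3856 + 286 = 4142)
√(U + √(129716 - 77505)) = √(4142 + √(129716 - 77505)) = √(4142 + √52211)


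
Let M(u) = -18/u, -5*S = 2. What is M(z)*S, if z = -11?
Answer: -36/55 ≈ -0.65455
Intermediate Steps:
S = -⅖ (S = -⅕*2 = -⅖ ≈ -0.40000)
M(z)*S = -18/(-11)*(-⅖) = -18*(-1/11)*(-⅖) = (18/11)*(-⅖) = -36/55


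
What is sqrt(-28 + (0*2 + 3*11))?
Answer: sqrt(5) ≈ 2.2361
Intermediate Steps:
sqrt(-28 + (0*2 + 3*11)) = sqrt(-28 + (0 + 33)) = sqrt(-28 + 33) = sqrt(5)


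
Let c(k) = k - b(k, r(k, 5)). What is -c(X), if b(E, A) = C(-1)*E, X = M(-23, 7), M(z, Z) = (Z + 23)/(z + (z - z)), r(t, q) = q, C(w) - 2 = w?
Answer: 0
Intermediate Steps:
C(w) = 2 + w
M(z, Z) = (23 + Z)/z (M(z, Z) = (23 + Z)/(z + 0) = (23 + Z)/z)
X = -30/23 (X = (23 + 7)/(-23) = -1/23*30 = -30/23 ≈ -1.3043)
b(E, A) = E (b(E, A) = (2 - 1)*E = 1*E = E)
c(k) = 0 (c(k) = k - k = 0)
-c(X) = -1*0 = 0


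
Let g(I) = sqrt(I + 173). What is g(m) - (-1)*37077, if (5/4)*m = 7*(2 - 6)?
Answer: 37077 + sqrt(3765)/5 ≈ 37089.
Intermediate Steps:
m = -112/5 (m = 4*(7*(2 - 6))/5 = 4*(7*(-4))/5 = (4/5)*(-28) = -112/5 ≈ -22.400)
g(I) = sqrt(173 + I)
g(m) - (-1)*37077 = sqrt(173 - 112/5) - (-1)*37077 = sqrt(753/5) - 1*(-37077) = sqrt(3765)/5 + 37077 = 37077 + sqrt(3765)/5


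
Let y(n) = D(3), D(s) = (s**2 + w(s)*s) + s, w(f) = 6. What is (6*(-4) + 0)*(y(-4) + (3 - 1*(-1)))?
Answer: -816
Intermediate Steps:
D(s) = s**2 + 7*s (D(s) = (s**2 + 6*s) + s = s**2 + 7*s)
y(n) = 30 (y(n) = 3*(7 + 3) = 3*10 = 30)
(6*(-4) + 0)*(y(-4) + (3 - 1*(-1))) = (6*(-4) + 0)*(30 + (3 - 1*(-1))) = (-24 + 0)*(30 + (3 + 1)) = -24*(30 + 4) = -24*34 = -816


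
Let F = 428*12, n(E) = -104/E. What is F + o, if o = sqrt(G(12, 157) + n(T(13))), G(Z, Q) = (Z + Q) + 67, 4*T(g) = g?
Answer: 5136 + 2*sqrt(51) ≈ 5150.3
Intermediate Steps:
T(g) = g/4
G(Z, Q) = 67 + Q + Z (G(Z, Q) = (Q + Z) + 67 = 67 + Q + Z)
F = 5136
o = 2*sqrt(51) (o = sqrt((67 + 157 + 12) - 104/((1/4)*13)) = sqrt(236 - 104/13/4) = sqrt(236 - 104*4/13) = sqrt(236 - 32) = sqrt(204) = 2*sqrt(51) ≈ 14.283)
F + o = 5136 + 2*sqrt(51)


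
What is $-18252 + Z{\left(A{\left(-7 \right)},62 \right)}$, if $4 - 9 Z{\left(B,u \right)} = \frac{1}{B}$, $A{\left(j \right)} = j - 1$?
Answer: $- \frac{438037}{24} \approx -18252.0$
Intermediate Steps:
$A{\left(j \right)} = -1 + j$
$Z{\left(B,u \right)} = \frac{4}{9} - \frac{1}{9 B}$
$-18252 + Z{\left(A{\left(-7 \right)},62 \right)} = -18252 + \frac{-1 + 4 \left(-1 - 7\right)}{9 \left(-1 - 7\right)} = -18252 + \frac{-1 + 4 \left(-8\right)}{9 \left(-8\right)} = -18252 + \frac{1}{9} \left(- \frac{1}{8}\right) \left(-1 - 32\right) = -18252 + \frac{1}{9} \left(- \frac{1}{8}\right) \left(-33\right) = -18252 + \frac{11}{24} = - \frac{438037}{24}$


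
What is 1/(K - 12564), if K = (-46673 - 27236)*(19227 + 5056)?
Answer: -1/1794744811 ≈ -5.5718e-10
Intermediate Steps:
K = -1794732247 (K = -73909*24283 = -1794732247)
1/(K - 12564) = 1/(-1794732247 - 12564) = 1/(-1794744811) = -1/1794744811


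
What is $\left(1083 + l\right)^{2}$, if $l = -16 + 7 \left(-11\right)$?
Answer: $980100$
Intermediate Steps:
$l = -93$ ($l = -16 - 77 = -93$)
$\left(1083 + l\right)^{2} = \left(1083 - 93\right)^{2} = 990^{2} = 980100$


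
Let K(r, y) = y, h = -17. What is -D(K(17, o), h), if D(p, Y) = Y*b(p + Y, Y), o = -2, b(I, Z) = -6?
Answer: -102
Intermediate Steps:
D(p, Y) = -6*Y (D(p, Y) = Y*(-6) = -6*Y)
-D(K(17, o), h) = -(-6)*(-17) = -1*102 = -102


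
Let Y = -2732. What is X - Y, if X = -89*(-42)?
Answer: 6470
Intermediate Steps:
X = 3738
X - Y = 3738 - 1*(-2732) = 3738 + 2732 = 6470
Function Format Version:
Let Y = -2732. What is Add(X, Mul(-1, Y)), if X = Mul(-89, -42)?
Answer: 6470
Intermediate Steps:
X = 3738
Add(X, Mul(-1, Y)) = Add(3738, Mul(-1, -2732)) = Add(3738, 2732) = 6470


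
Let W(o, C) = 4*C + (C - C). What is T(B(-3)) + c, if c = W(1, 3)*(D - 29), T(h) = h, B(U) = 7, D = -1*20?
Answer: -581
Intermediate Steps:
D = -20
W(o, C) = 4*C (W(o, C) = 4*C + 0 = 4*C)
c = -588 (c = (4*3)*(-20 - 29) = 12*(-49) = -588)
T(B(-3)) + c = 7 - 588 = -581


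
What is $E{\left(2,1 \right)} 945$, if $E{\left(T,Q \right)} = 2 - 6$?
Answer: $-3780$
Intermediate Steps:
$E{\left(T,Q \right)} = -4$ ($E{\left(T,Q \right)} = 2 - 6 = -4$)
$E{\left(2,1 \right)} 945 = \left(-4\right) 945 = -3780$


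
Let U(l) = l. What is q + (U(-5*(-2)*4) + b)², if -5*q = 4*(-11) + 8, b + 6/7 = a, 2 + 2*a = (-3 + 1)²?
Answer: 396569/245 ≈ 1618.6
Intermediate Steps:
a = 1 (a = -1 + (-3 + 1)²/2 = -1 + (½)*(-2)² = -1 + (½)*4 = -1 + 2 = 1)
b = ⅐ (b = -6/7 + 1 = ⅐ ≈ 0.14286)
q = 36/5 (q = -(4*(-11) + 8)/5 = -(-44 + 8)/5 = -⅕*(-36) = 36/5 ≈ 7.2000)
q + (U(-5*(-2)*4) + b)² = 36/5 + (-5*(-2)*4 + ⅐)² = 36/5 + (10*4 + ⅐)² = 36/5 + (40 + ⅐)² = 36/5 + (281/7)² = 36/5 + 78961/49 = 396569/245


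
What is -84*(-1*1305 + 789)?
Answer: 43344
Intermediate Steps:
-84*(-1*1305 + 789) = -84*(-1305 + 789) = -84*(-516) = 43344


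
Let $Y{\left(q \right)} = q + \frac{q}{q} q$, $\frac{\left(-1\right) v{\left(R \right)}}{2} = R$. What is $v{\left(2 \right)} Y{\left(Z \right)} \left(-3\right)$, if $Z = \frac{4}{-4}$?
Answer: $-24$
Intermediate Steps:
$v{\left(R \right)} = - 2 R$
$Z = -1$ ($Z = 4 \left(- \frac{1}{4}\right) = -1$)
$Y{\left(q \right)} = 2 q$ ($Y{\left(q \right)} = q + 1 q = q + q = 2 q$)
$v{\left(2 \right)} Y{\left(Z \right)} \left(-3\right) = \left(-2\right) 2 \cdot 2 \left(-1\right) \left(-3\right) = \left(-4\right) \left(-2\right) \left(-3\right) = 8 \left(-3\right) = -24$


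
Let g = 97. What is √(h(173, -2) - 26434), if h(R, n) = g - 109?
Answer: I*√26446 ≈ 162.62*I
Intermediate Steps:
h(R, n) = -12 (h(R, n) = 97 - 109 = -12)
√(h(173, -2) - 26434) = √(-12 - 26434) = √(-26446) = I*√26446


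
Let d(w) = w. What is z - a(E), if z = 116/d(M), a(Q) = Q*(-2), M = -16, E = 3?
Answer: -5/4 ≈ -1.2500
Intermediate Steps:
a(Q) = -2*Q
z = -29/4 (z = 116/(-16) = 116*(-1/16) = -29/4 ≈ -7.2500)
z - a(E) = -29/4 - (-2)*3 = -29/4 - 1*(-6) = -29/4 + 6 = -5/4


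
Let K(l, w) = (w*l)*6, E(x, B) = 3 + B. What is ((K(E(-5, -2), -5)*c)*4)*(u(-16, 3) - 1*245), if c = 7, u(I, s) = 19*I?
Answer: 461160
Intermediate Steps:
K(l, w) = 6*l*w (K(l, w) = (l*w)*6 = 6*l*w)
((K(E(-5, -2), -5)*c)*4)*(u(-16, 3) - 1*245) = (((6*(3 - 2)*(-5))*7)*4)*(19*(-16) - 1*245) = (((6*1*(-5))*7)*4)*(-304 - 245) = (-30*7*4)*(-549) = -210*4*(-549) = -840*(-549) = 461160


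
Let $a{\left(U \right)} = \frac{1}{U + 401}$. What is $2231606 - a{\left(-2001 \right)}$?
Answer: $\frac{3570569601}{1600} \approx 2.2316 \cdot 10^{6}$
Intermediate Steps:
$a{\left(U \right)} = \frac{1}{401 + U}$
$2231606 - a{\left(-2001 \right)} = 2231606 - \frac{1}{401 - 2001} = 2231606 - \frac{1}{-1600} = 2231606 - - \frac{1}{1600} = 2231606 + \frac{1}{1600} = \frac{3570569601}{1600}$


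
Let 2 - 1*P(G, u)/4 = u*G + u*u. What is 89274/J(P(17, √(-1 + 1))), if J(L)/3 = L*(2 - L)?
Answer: -14879/24 ≈ -619.96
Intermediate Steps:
P(G, u) = 8 - 4*u² - 4*G*u (P(G, u) = 8 - 4*(u*G + u*u) = 8 - 4*(G*u + u²) = 8 - 4*(u² + G*u) = 8 + (-4*u² - 4*G*u) = 8 - 4*u² - 4*G*u)
J(L) = 3*L*(2 - L) (J(L) = 3*(L*(2 - L)) = 3*L*(2 - L))
89274/J(P(17, √(-1 + 1))) = 89274/((3*(8 - 4*(√(-1 + 1))² - 4*17*√(-1 + 1))*(2 - (8 - 4*(√(-1 + 1))² - 4*17*√(-1 + 1))))) = 89274/((3*(8 - 4*(√0)² - 4*17*√0)*(2 - (8 - 4*(√0)² - 4*17*√0)))) = 89274/((3*(8 - 4*0² - 4*17*0)*(2 - (8 - 4*0² - 4*17*0)))) = 89274/((3*(8 - 4*0 + 0)*(2 - (8 - 4*0 + 0)))) = 89274/((3*(8 + 0 + 0)*(2 - (8 + 0 + 0)))) = 89274/((3*8*(2 - 1*8))) = 89274/((3*8*(2 - 8))) = 89274/((3*8*(-6))) = 89274/(-144) = 89274*(-1/144) = -14879/24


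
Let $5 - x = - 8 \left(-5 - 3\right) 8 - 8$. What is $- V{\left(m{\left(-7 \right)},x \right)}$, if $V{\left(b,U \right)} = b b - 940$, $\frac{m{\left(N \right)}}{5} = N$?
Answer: $-285$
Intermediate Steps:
$m{\left(N \right)} = 5 N$
$x = -499$ ($x = 5 - \left(- 8 \left(-5 - 3\right) 8 - 8\right) = 5 - \left(\left(-8\right) \left(-8\right) 8 - 8\right) = 5 - \left(64 \cdot 8 - 8\right) = 5 - \left(512 - 8\right) = 5 - 504 = -499$)
$V{\left(b,U \right)} = -940 + b^{2}$ ($V{\left(b,U \right)} = b^{2} - 940 = -940 + b^{2}$)
$- V{\left(m{\left(-7 \right)},x \right)} = - (-940 + \left(5 \left(-7\right)\right)^{2}) = - (-940 + \left(-35\right)^{2}) = - (-940 + 1225) = \left(-1\right) 285 = -285$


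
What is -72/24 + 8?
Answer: 5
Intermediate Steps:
-72/24 + 8 = -72*1/24 + 8 = -3 + 8 = 5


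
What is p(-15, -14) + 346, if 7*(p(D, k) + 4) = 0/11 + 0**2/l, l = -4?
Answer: 342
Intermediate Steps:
p(D, k) = -4 (p(D, k) = -4 + (0/11 + 0**2/(-4))/7 = -4 + (0*(1/11) + 0*(-1/4))/7 = -4 + (0 + 0)/7 = -4 + (1/7)*0 = -4 + 0 = -4)
p(-15, -14) + 346 = -4 + 346 = 342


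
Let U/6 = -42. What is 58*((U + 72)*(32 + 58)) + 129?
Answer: -939471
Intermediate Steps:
U = -252 (U = 6*(-42) = -252)
58*((U + 72)*(32 + 58)) + 129 = 58*((-252 + 72)*(32 + 58)) + 129 = 58*(-180*90) + 129 = 58*(-16200) + 129 = -939600 + 129 = -939471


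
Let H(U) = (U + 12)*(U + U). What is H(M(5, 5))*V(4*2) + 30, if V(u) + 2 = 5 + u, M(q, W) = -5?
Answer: -740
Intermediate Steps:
V(u) = 3 + u (V(u) = -2 + (5 + u) = 3 + u)
H(U) = 2*U*(12 + U) (H(U) = (12 + U)*(2*U) = 2*U*(12 + U))
H(M(5, 5))*V(4*2) + 30 = (2*(-5)*(12 - 5))*(3 + 4*2) + 30 = (2*(-5)*7)*(3 + 8) + 30 = -70*11 + 30 = -770 + 30 = -740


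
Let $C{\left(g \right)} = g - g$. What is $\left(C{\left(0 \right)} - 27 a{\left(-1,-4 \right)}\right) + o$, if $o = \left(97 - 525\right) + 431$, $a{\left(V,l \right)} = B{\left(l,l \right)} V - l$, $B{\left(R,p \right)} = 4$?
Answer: $3$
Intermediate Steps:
$C{\left(g \right)} = 0$
$a{\left(V,l \right)} = - l + 4 V$ ($a{\left(V,l \right)} = 4 V - l = - l + 4 V$)
$o = 3$ ($o = -428 + 431 = 3$)
$\left(C{\left(0 \right)} - 27 a{\left(-1,-4 \right)}\right) + o = \left(0 - 27 \left(\left(-1\right) \left(-4\right) + 4 \left(-1\right)\right)\right) + 3 = \left(0 - 27 \left(4 - 4\right)\right) + 3 = \left(0 - 0\right) + 3 = \left(0 + 0\right) + 3 = 0 + 3 = 3$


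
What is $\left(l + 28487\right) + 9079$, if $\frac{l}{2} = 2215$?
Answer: $41996$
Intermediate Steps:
$l = 4430$ ($l = 2 \cdot 2215 = 4430$)
$\left(l + 28487\right) + 9079 = \left(4430 + 28487\right) + 9079 = 32917 + 9079 = 41996$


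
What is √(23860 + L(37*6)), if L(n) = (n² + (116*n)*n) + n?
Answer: √5790310 ≈ 2406.3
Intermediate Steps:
L(n) = n + 117*n² (L(n) = (n² + 116*n²) + n = 117*n² + n = n + 117*n²)
√(23860 + L(37*6)) = √(23860 + (37*6)*(1 + 117*(37*6))) = √(23860 + 222*(1 + 117*222)) = √(23860 + 222*(1 + 25974)) = √(23860 + 222*25975) = √(23860 + 5766450) = √5790310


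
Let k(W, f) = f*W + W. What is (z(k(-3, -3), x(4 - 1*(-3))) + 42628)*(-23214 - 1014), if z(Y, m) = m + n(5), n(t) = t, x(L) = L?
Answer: -1033081920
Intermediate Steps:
k(W, f) = W + W*f (k(W, f) = W*f + W = W + W*f)
z(Y, m) = 5 + m (z(Y, m) = m + 5 = 5 + m)
(z(k(-3, -3), x(4 - 1*(-3))) + 42628)*(-23214 - 1014) = ((5 + (4 - 1*(-3))) + 42628)*(-23214 - 1014) = ((5 + (4 + 3)) + 42628)*(-24228) = ((5 + 7) + 42628)*(-24228) = (12 + 42628)*(-24228) = 42640*(-24228) = -1033081920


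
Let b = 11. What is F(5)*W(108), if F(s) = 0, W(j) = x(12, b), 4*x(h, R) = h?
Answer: 0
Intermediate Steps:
x(h, R) = h/4
W(j) = 3 (W(j) = (¼)*12 = 3)
F(5)*W(108) = 0*3 = 0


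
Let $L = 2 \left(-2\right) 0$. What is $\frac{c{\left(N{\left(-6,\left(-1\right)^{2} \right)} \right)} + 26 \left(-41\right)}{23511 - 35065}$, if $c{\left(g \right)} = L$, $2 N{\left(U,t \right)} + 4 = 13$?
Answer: $\frac{533}{5777} \approx 0.092262$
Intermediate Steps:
$L = 0$ ($L = \left(-4\right) 0 = 0$)
$N{\left(U,t \right)} = \frac{9}{2}$ ($N{\left(U,t \right)} = -2 + \frac{1}{2} \cdot 13 = -2 + \frac{13}{2} = \frac{9}{2}$)
$c{\left(g \right)} = 0$
$\frac{c{\left(N{\left(-6,\left(-1\right)^{2} \right)} \right)} + 26 \left(-41\right)}{23511 - 35065} = \frac{0 + 26 \left(-41\right)}{23511 - 35065} = \frac{0 - 1066}{-11554} = \left(-1066\right) \left(- \frac{1}{11554}\right) = \frac{533}{5777}$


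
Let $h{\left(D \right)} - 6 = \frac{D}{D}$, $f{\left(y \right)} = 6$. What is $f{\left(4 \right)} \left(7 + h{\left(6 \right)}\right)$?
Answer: $84$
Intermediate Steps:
$h{\left(D \right)} = 7$ ($h{\left(D \right)} = 6 + \frac{D}{D} = 6 + 1 = 7$)
$f{\left(4 \right)} \left(7 + h{\left(6 \right)}\right) = 6 \left(7 + 7\right) = 6 \cdot 14 = 84$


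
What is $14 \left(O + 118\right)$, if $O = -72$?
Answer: $644$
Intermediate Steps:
$14 \left(O + 118\right) = 14 \left(-72 + 118\right) = 14 \cdot 46 = 644$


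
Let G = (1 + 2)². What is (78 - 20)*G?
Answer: 522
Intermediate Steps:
G = 9 (G = 3² = 9)
(78 - 20)*G = (78 - 20)*9 = 58*9 = 522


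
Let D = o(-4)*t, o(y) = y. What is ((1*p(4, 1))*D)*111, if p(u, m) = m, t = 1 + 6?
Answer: -3108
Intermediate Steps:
t = 7
D = -28 (D = -4*7 = -28)
((1*p(4, 1))*D)*111 = ((1*1)*(-28))*111 = (1*(-28))*111 = -28*111 = -3108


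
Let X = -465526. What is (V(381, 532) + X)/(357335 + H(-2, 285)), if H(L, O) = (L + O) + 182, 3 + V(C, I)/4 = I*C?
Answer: 34523/35780 ≈ 0.96487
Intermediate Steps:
V(C, I) = -12 + 4*C*I (V(C, I) = -12 + 4*(I*C) = -12 + 4*(C*I) = -12 + 4*C*I)
H(L, O) = 182 + L + O
(V(381, 532) + X)/(357335 + H(-2, 285)) = ((-12 + 4*381*532) - 465526)/(357335 + (182 - 2 + 285)) = ((-12 + 810768) - 465526)/(357335 + 465) = (810756 - 465526)/357800 = 345230*(1/357800) = 34523/35780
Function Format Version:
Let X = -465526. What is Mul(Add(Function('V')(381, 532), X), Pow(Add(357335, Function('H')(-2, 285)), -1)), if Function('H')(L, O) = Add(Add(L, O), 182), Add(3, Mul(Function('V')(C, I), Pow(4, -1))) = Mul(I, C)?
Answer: Rational(34523, 35780) ≈ 0.96487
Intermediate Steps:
Function('V')(C, I) = Add(-12, Mul(4, C, I)) (Function('V')(C, I) = Add(-12, Mul(4, Mul(I, C))) = Add(-12, Mul(4, Mul(C, I))) = Add(-12, Mul(4, C, I)))
Function('H')(L, O) = Add(182, L, O)
Mul(Add(Function('V')(381, 532), X), Pow(Add(357335, Function('H')(-2, 285)), -1)) = Mul(Add(Add(-12, Mul(4, 381, 532)), -465526), Pow(Add(357335, Add(182, -2, 285)), -1)) = Mul(Add(Add(-12, 810768), -465526), Pow(Add(357335, 465), -1)) = Mul(Add(810756, -465526), Pow(357800, -1)) = Mul(345230, Rational(1, 357800)) = Rational(34523, 35780)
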